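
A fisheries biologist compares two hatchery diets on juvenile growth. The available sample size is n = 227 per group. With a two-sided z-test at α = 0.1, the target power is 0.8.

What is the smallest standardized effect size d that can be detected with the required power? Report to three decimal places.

d ≈ 0.233

Required noncentrality: δ = z_{0.05} + z_{0.20} = 1.645 + 0.842 = 2.486.
(Lower-tail contribution to power is negligible for δ > 0.)
δ = d·√(n/2) ⇒ d = δ/√(n/2) = 2.486/√(227/2) = 0.2334.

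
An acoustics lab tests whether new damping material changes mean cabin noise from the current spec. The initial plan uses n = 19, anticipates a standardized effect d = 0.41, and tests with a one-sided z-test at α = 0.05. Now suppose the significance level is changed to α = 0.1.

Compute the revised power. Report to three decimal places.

Power ≈ 0.693

δ = d·√n = 0.41 × √19 = 1.7871 (unchanged). New critical value: z_{0.1} = 1.282.
Revised power = Φ(δ − 1.282) = Φ(0.506) = 0.6934.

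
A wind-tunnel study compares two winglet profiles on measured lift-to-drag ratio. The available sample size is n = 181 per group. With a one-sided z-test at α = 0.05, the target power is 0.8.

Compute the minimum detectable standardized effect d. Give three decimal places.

Required noncentrality: δ = z_{0.05} + z_{0.20} = 1.645 + 0.842 = 2.486.
δ = d·√(n/2) ⇒ d = δ/√(n/2) = 2.486/√(181/2) = 0.2614.

d ≈ 0.261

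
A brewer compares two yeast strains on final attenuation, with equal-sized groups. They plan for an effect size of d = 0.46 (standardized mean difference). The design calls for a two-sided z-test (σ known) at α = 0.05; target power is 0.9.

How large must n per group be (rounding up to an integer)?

n = 100 per group

Set Φ(δ − 1.960) = 0.9; then δ − 1.960 = Φ⁻¹(0.9) = 1.282, giving δ = 3.242.
(For δ > 0 the lower-tail rejection region contributes negligibly to power, so the one-term inversion is standard.)
δ = d·√(n/2) ⇒ n = 2(δ/d)² = 2 × (3.242 / 0.46)² = 99.31.
Rounding up, n = 100 per group.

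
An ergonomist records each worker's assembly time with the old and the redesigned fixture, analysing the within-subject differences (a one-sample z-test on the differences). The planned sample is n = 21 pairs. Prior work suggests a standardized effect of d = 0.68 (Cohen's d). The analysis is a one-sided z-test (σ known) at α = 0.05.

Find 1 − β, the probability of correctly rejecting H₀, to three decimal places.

Power ≈ 0.929

Noncentrality parameter: δ = d·√n = 0.68 × √21 = 3.1162
Critical value for a one-sided test at α = 0.05: z_α = 1.645.
Power = Φ(δ − 1.645) = Φ(1.471) = 0.9294.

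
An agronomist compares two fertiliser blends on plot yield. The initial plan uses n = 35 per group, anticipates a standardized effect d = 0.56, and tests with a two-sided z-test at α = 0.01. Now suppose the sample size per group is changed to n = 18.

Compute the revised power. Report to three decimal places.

Power ≈ 0.185

With n = 18 per group: δ = d·√(n/2) = 0.56 × √(18/2) = 1.6800. Critical value z_{0.005} = 2.576.
Revised power = Φ(δ − 2.576) + Φ(−δ − 2.576) = Φ(-0.896) + Φ(-4.256) = 0.1852 + 0.0000 = 0.1852.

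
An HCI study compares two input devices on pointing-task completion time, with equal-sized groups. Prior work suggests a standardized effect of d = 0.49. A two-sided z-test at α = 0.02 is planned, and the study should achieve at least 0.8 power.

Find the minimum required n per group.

n = 84 per group

Set Φ(δ − 2.326) = 0.8; then δ − 2.326 = Φ⁻¹(0.8) = 0.842, giving δ = 3.168.
(The Φ(−δ − z_{α/2}) term is vanishingly small for δ > 0 and is dropped in the standard sample-size formula.)
δ = d·√(n/2) ⇒ n = 2(δ/d)² = 2 × (3.168 / 0.49)² = 83.60.
Rounding up, n = 84 per group.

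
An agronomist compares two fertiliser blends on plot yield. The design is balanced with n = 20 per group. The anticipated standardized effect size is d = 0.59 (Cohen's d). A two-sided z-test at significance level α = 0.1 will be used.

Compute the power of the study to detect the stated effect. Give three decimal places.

Power ≈ 0.588

Noncentrality parameter: δ = d·√(n/2) = 0.59 × √(20/2) = 1.8657
Critical value for a two-sided test at α = 0.1: z_{α/2} = 1.645.
Power = Φ(δ − 1.645) + Φ(−δ − 1.645) = Φ(0.221) + Φ(-3.511) = 0.5874 + 0.0002 = 0.5876.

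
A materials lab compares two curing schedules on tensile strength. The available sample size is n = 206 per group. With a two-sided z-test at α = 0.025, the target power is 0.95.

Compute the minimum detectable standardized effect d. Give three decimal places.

d ≈ 0.383

Need Φ(δ − 2.241) = 0.95, so δ = 2.241 + 1.645 = 3.886.
(The second rejection-region term Φ(−δ − z_{α/2}) is negligible and dropped.)
δ = d·√(n/2) ⇒ d = δ/√(n/2) = 3.886/√(206/2) = 0.3829.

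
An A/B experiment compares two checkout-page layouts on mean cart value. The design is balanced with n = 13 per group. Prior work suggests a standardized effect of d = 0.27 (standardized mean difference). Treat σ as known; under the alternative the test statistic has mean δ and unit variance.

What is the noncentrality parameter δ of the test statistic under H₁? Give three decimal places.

δ ≈ 0.688

The noncentrality parameter scales effect size by the design's sample-size factor: δ = d·√(n/2) = 0.27 × √(13/2) = 0.6884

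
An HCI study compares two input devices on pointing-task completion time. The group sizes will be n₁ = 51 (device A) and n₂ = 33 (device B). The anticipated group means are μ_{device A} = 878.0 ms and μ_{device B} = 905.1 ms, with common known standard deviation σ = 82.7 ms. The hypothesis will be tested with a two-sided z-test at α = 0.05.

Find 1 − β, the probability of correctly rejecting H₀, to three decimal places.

Power ≈ 0.311

Standardized effect: d = |μ_{device A} − μ_{device B}| / σ = |878.0 − 905.1| / 82.7 = 0.3277
Noncentrality parameter: δ = d / √(1/n₁ + 1/n₂) = 0.3277 / √(1/51 + 1/33) = 1.4668
Two-sided α = 0.05 → critical value z_{0.025} = 1.960.
Power = Φ(δ − 1.960) + Φ(−δ − 1.960) = Φ(-0.493) + Φ(-3.427) = 0.3109 + 0.0003 = 0.3112.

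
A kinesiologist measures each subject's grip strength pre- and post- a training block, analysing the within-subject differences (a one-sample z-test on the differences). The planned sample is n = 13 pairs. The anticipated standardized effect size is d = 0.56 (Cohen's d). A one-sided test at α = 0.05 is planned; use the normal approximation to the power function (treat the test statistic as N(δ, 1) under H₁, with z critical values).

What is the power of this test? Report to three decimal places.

Power ≈ 0.646

Noncentrality parameter: δ = d·√n = 0.56 × √13 = 2.0191
One-sided α = 0.05 → critical value z_{0.05} = 1.645.
Power = P(Z > 1.645 − δ) = Φ(0.374) = 0.6459.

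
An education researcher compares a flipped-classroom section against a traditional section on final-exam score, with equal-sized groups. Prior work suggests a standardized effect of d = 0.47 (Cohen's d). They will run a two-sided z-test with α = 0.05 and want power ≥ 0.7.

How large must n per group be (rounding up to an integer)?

For power 0.7 need Φ(δ − z_{0.025}) = 0.7, so δ = z_{0.025} + z_{0.30} = 1.960 + 0.524 = 2.484.
(The Φ(−δ − z_{α/2}) term is vanishingly small for δ > 0 and is dropped in the standard sample-size formula.)
δ = d·√(n/2) ⇒ n = 2(δ/d)² = 2 × (2.484 / 0.47)² = 55.88.
Round up to the next whole unit.

n = 56 per group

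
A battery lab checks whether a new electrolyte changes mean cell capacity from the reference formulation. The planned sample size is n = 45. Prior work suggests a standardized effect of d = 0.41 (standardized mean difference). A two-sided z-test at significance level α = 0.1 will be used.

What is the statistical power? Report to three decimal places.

Noncentrality parameter: δ = d·√n = 0.41 × √45 = 2.7504
Two-sided α = 0.1 → critical value z_{0.05} = 1.645.
Power = Φ(δ − 1.645) + Φ(−δ − 1.645) = Φ(1.106) + Φ(-4.395) = 0.8655 + 0.0000 = 0.8655.

Power ≈ 0.866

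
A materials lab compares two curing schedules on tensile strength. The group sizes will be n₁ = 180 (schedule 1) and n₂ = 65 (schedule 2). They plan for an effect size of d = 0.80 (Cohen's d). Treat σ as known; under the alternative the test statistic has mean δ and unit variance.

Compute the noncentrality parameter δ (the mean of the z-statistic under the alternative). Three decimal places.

δ ≈ 5.528

The noncentrality parameter scales effect size by the design's sample-size factor: δ = d / √(1/n₁ + 1/n₂) = 0.80 / √(1/180 + 1/65) = 5.5284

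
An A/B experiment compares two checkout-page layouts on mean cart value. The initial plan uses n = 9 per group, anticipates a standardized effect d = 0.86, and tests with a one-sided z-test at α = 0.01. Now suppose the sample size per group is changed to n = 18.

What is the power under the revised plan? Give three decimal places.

With n = 18 per group: δ = d·√(n/2) = 0.86 × √(18/2) = 2.5800. Critical value z_{0.01} = 2.326.
Revised power = P(Z > 2.326 − δ) = Φ(0.254) = 0.6001.

Power ≈ 0.600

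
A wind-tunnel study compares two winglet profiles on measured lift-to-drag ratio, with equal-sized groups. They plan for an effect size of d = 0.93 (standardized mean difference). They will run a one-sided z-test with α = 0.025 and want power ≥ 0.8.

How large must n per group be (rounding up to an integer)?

For power 0.8 need Φ(δ − z_{0.025}) = 0.8, so δ = z_{0.025} + z_{0.20} = 1.960 + 0.842 = 2.802.
δ = d·√(n/2) ⇒ n = 2(δ/d)² = 2 × (2.802 / 0.93)² = 18.15.
Rounding up, n = 19 per group.

n = 19 per group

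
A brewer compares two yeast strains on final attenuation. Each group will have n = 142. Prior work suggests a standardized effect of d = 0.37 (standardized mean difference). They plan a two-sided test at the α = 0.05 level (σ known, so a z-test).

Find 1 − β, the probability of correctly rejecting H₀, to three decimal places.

Power ≈ 0.877

Noncentrality parameter: δ = d·√(n/2) = 0.37 × √(142/2) = 3.1177
Two-sided α = 0.05 → critical value z_{0.025} = 1.960.
Power = Φ(δ − 1.960) + Φ(−δ − 1.960) = Φ(1.158) + Φ(-5.078) = 0.8765 + 0.0000 = 0.8765.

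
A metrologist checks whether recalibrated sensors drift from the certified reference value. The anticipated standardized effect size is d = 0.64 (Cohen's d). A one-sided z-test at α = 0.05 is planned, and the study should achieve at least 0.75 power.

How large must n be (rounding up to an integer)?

n = 14

Set Φ(δ − 1.645) = 0.75; then δ − 1.645 = Φ⁻¹(0.75) = 0.674, giving δ = 2.319.
δ = d·√n ⇒ n = (δ/d)² = (2.319 / 0.64)² = 13.13.
Rounding up, n = 14.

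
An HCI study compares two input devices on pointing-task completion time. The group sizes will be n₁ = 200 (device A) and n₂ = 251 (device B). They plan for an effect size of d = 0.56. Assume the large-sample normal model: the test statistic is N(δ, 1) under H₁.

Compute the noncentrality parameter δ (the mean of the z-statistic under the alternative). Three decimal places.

δ = d / √(1/n₁ + 1/n₂) = 0.56 / √(1/200 + 1/251) = 5.9082

δ ≈ 5.908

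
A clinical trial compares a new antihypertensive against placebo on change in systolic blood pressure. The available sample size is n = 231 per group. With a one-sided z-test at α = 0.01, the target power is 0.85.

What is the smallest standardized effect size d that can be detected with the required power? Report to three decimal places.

Need Φ(δ − 2.326) = 0.85, so δ = 2.326 + 1.036 = 3.363.
δ = d·√(n/2) ⇒ d = δ/√(n/2) = 3.363/√(231/2) = 0.3129.

d ≈ 0.313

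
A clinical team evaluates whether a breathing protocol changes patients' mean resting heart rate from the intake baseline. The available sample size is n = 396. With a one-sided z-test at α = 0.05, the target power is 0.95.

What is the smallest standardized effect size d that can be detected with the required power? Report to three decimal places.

d ≈ 0.165

Required noncentrality: δ = z_{0.05} + z_{0.05} = 1.645 + 1.645 = 3.290.
δ = d·√n ⇒ d = δ/√n = 3.290/√396 = 0.1653.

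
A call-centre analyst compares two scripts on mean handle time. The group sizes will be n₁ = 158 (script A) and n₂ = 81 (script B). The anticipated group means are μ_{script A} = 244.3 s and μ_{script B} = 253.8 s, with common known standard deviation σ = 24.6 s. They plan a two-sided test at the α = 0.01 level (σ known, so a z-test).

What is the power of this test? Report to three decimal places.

Standardized effect: d = |μ_{script A} − μ_{script B}| / σ = |244.3 − 253.8| / 24.6 = 0.3862
Noncentrality parameter: δ = d / √(1/n₁ + 1/n₂) = 0.3862 / √(1/158 + 1/81) = 2.8259
Critical value for a two-sided test at α = 0.01: z_{α/2} = 2.576.
Power = Φ(δ − 2.576) + Φ(−δ − 2.576) = Φ(0.250) + Φ(-5.402) = 0.5987 + 0.0000 = 0.5987.

Power ≈ 0.599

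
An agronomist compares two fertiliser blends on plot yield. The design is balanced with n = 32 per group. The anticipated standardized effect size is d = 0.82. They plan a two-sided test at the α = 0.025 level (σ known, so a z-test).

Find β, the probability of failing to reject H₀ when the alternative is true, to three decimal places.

β ≈ 0.149

Noncentrality parameter: δ = d·√(n/2) = 0.82 × √(32/2) = 3.2800
Two-sided α = 0.025 → critical value z_{0.0125} = 2.241.
Power = Φ(δ − 2.241) + Φ(−δ − 2.241) = Φ(1.039) + Φ(-5.521) = 0.8505 + 0.0000 = 0.8505.
Type II error: β = 1 − power = 1 − 0.8505 = 0.1495.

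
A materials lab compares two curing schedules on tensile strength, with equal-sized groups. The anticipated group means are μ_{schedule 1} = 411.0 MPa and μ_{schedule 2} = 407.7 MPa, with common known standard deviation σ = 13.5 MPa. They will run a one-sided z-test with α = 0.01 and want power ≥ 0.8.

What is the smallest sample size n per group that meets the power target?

Standardized effect: d = |μ_{schedule 1} − μ_{schedule 2}| / σ = |411.0 − 407.7| / 13.5 = 0.2444
For power 0.8 need Φ(δ − z_{0.01}) = 0.8, so δ = z_{0.01} + z_{0.20} = 2.326 + 0.842 = 3.168.
δ = d·√(n/2) ⇒ n = 2(δ/d)² = 2 × (3.168 / 0.2444)² = 335.92.
Round up to the next whole unit.

n = 336 per group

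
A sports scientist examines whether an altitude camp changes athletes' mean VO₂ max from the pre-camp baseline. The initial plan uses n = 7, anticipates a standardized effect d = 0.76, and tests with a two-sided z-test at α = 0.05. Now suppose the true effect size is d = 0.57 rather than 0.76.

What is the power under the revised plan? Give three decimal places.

Power ≈ 0.326

With d = 0.57: δ = d·√n = 0.57 × √7 = 1.5081. Critical value z_{0.025} = 1.960.
Revised power = Φ(δ − 1.960) + Φ(−δ − 1.960) = Φ(-0.452) + Φ(-3.468) = 0.3257 + 0.0003 = 0.3259.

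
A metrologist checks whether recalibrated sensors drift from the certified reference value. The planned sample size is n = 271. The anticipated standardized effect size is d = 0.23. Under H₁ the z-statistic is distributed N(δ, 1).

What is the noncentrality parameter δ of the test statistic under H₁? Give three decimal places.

The noncentrality parameter scales effect size by the design's sample-size factor: δ = d·√n = 0.23 × √271 = 3.7863

δ ≈ 3.786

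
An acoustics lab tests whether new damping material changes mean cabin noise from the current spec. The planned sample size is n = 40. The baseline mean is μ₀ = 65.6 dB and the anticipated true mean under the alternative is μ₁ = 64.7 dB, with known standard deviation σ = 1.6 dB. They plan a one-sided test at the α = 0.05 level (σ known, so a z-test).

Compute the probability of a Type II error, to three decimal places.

Standardized effect: d = |μ₁ − μ₀| / σ = |64.7 − 65.6| / 1.6 = 0.5625
Noncentrality parameter: δ = d·√n = 0.5625 × √40 = 3.5576
Critical value for a one-sided test at α = 0.05: z_α = 1.645.
Power = Φ(δ − 1.645) = Φ(1.913) = 0.9721.
Type II error: β = 1 − power = 1 − 0.9721 = 0.0279.

β ≈ 0.028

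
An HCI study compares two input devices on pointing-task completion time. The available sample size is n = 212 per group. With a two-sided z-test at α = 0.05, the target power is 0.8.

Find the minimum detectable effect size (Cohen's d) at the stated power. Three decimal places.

d ≈ 0.272

Required noncentrality: δ = z_{0.025} + z_{0.20} = 1.960 + 0.842 = 2.802.
(The second rejection-region term Φ(−δ − z_{α/2}) is negligible and dropped.)
δ = d·√(n/2) ⇒ d = δ/√(n/2) = 2.802/√(212/2) = 0.2721.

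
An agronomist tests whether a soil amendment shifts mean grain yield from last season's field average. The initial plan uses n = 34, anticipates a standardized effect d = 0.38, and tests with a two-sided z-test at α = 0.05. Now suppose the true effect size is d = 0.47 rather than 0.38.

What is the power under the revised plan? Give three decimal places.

With d = 0.47: δ = d·√n = 0.47 × √34 = 2.7405. Critical value z_{0.025} = 1.960.
Revised power = Φ(δ − 1.960) + Φ(−δ − 1.960) = Φ(0.781) + Φ(-4.701) = 0.7825 + 0.0000 = 0.7825.

Power ≈ 0.782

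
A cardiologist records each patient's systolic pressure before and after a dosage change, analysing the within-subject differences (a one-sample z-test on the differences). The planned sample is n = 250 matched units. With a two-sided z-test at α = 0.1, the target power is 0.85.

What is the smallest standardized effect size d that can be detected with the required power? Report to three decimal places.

d ≈ 0.170

Required noncentrality: δ = z_{0.05} + z_{0.15} = 1.645 + 1.036 = 2.681.
(The second rejection-region term Φ(−δ − z_{α/2}) is negligible and dropped.)
δ = d·√n ⇒ d = δ/√n = 2.681/√250 = 0.1696.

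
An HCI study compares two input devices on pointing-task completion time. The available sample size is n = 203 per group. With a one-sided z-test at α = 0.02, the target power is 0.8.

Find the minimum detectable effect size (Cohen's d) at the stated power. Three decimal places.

d ≈ 0.287

Required noncentrality: δ = z_{0.02} + z_{0.20} = 2.054 + 0.842 = 2.895.
δ = d·√(n/2) ⇒ d = δ/√(n/2) = 2.895/√(203/2) = 0.2874.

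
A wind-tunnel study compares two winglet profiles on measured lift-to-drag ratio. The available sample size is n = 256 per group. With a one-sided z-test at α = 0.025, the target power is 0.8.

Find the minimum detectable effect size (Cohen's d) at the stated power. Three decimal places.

d ≈ 0.248

Required noncentrality: δ = z_{0.025} + z_{0.20} = 1.960 + 0.842 = 2.802.
δ = d·√(n/2) ⇒ d = δ/√(n/2) = 2.802/√(256/2) = 0.2476.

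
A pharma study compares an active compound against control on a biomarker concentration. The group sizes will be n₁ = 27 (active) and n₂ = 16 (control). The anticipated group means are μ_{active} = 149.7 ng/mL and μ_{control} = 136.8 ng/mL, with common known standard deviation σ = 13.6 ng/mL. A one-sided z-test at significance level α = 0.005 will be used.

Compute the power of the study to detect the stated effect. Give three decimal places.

Standardized effect: d = |μ_{active} − μ_{control}| / σ = |149.7 − 136.8| / 13.6 = 0.9485
Noncentrality parameter: δ = d / √(1/n₁ + 1/n₂) = 0.9485 / √(1/27 + 1/16) = 3.0065
One-sided α = 0.005 → critical value z_{0.005} = 2.576.
Power = Φ(δ − 2.576) = Φ(0.431) = 0.6666.

Power ≈ 0.667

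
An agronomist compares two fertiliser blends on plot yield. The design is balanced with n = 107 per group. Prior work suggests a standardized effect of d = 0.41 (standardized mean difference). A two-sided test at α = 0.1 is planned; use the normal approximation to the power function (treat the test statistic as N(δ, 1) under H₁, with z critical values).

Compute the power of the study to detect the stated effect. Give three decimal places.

Power ≈ 0.912

Noncentrality parameter: δ = d·√(n/2) = 0.41 × √(107/2) = 2.9989
Critical value for a two-sided test at α = 0.1: z_{α/2} = 1.645.
Power = Φ(δ − 1.645) + Φ(−δ − 1.645) = Φ(1.354) + Φ(-4.644) = 0.9121 + 0.0000 = 0.9121.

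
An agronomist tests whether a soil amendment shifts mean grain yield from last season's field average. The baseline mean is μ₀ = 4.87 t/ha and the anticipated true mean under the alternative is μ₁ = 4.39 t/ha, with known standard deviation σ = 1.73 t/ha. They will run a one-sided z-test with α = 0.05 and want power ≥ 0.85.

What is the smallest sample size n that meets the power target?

Standardized effect: d = |μ₁ − μ₀| / σ = |4.39 − 4.87| / 1.73 = 0.2775
For power 0.85 need Φ(δ − z_{0.05}) = 0.85, so δ = z_{0.05} + z_{0.15} = 1.645 + 1.036 = 2.681.
δ = d·√n ⇒ n = (δ/d)² = (2.681 / 0.2775)² = 93.39.
Rounding up, n = 94.

n = 94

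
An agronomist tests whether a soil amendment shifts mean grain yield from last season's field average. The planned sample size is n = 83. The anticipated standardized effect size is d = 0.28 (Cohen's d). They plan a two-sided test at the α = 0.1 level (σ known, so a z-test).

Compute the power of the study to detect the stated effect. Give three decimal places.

Power ≈ 0.818

Noncentrality parameter: δ = d·√n = 0.28 × √83 = 2.5509
Critical value for a two-sided test at α = 0.1: z_{α/2} = 1.645.
Power = Φ(δ − 1.645) + Φ(−δ − 1.645) = Φ(0.906) + Φ(-4.196) = 0.8176 + 0.0000 = 0.8176.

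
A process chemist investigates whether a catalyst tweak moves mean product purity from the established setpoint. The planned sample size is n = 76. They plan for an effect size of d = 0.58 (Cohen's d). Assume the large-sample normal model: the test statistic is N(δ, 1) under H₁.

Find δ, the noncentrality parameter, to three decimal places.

δ = d·√n = 0.58 × √76 = 5.0563

δ ≈ 5.056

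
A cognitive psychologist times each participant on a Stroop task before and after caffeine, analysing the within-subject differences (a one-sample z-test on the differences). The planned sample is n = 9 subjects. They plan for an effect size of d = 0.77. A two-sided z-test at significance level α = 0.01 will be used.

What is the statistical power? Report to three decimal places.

Noncentrality parameter: δ = d·√n = 0.77 × √9 = 2.3100
Two-sided α = 0.01 → critical value z_{0.005} = 2.576.
Power = Φ(δ − 2.576) + Φ(−δ − 2.576) = Φ(-0.266) + Φ(-4.886) = 0.3952 + 0.0000 = 0.3952.

Power ≈ 0.395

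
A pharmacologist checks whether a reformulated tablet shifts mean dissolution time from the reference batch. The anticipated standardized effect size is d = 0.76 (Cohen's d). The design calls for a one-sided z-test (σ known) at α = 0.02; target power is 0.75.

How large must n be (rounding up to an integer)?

Set Φ(δ − 2.054) = 0.75; then δ − 2.054 = Φ⁻¹(0.75) = 0.674, giving δ = 2.728.
δ = d·√n ⇒ n = (δ/d)² = (2.728 / 0.76)² = 12.89.
Round up to the next whole unit.

n = 13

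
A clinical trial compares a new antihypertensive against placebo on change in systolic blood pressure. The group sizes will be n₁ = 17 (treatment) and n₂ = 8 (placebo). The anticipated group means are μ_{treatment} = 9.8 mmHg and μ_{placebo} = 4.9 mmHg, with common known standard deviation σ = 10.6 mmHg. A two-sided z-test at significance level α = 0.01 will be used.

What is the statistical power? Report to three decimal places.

Power ≈ 0.067

Standardized effect: d = |μ_{treatment} − μ_{placebo}| / σ = |9.8 − 4.9| / 10.6 = 0.4623
Noncentrality parameter: λ = d / √(1/n₁ + 1/n₂) = 0.4623 / √(1/17 + 1/8) = 1.0782
Critical value for a two-sided test at α = 0.01: z_{α/2} = 2.576.
Power = Φ(λ − 2.576) + Φ(−λ − 2.576) = Φ(-1.498) + Φ(-3.654) = 0.0671 + 0.0001 = 0.0672.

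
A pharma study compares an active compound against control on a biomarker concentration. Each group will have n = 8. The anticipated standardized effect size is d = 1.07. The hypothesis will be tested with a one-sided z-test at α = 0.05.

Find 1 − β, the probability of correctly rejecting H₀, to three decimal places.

Power ≈ 0.690

Noncentrality parameter: δ = d·√(n/2) = 1.07 × √(8/2) = 2.1400
One-sided α = 0.05 → critical value z_{0.05} = 1.645.
Power = Φ(δ − 1.645) = Φ(0.495) = 0.6898.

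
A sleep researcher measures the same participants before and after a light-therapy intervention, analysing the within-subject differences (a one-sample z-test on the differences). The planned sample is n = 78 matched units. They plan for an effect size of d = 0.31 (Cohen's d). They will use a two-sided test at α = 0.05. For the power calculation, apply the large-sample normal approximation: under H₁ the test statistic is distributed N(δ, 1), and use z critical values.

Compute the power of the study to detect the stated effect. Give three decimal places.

Noncentrality parameter: δ = d·√n = 0.31 × √78 = 2.7378
Two-sided α = 0.05 → critical value z_{0.025} = 1.960.
Power = Φ(δ − 1.960) + Φ(−δ − 1.960) = Φ(0.778) + Φ(-4.698) = 0.7817 + 0.0000 = 0.7817.

Power ≈ 0.782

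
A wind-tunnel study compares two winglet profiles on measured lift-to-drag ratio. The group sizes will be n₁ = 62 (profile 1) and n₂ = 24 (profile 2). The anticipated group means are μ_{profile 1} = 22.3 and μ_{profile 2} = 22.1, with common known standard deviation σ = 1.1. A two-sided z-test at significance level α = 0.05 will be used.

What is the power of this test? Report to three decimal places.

Standardized effect: d = |μ_{profile 1} − μ_{profile 2}| / σ = |22.3 − 22.1| / 1.1 = 0.1818
Noncentrality parameter: λ = d / √(1/n₁ + 1/n₂) = 0.1818 / √(1/62 + 1/24) = 0.7563
Two-sided α = 0.05 → critical value z_{0.025} = 1.960.
Power = Φ(λ − 1.960) + Φ(−λ − 1.960) = Φ(-1.204) + Φ(-2.716) = 0.1144 + 0.0033 = 0.1177.

Power ≈ 0.118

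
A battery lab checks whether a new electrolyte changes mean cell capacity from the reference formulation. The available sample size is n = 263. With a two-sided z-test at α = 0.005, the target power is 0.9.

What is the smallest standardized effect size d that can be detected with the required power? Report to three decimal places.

Required noncentrality: δ = z_{0.0025} + z_{0.10} = 2.807 + 1.282 = 4.089.
(Lower-tail contribution to power is negligible for δ > 0.)
δ = d·√n ⇒ d = δ/√n = 4.089/√263 = 0.2521.

d ≈ 0.252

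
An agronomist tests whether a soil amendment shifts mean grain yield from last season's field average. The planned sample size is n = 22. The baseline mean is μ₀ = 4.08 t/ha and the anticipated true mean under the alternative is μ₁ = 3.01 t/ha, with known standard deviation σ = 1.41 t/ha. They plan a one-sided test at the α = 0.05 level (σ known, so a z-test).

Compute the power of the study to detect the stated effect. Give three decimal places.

Power ≈ 0.972

Standardized effect: d = |μ₁ − μ₀| / σ = |3.01 − 4.08| / 1.41 = 0.7589
Noncentrality parameter: δ = d·√n = 0.7589 × √22 = 3.5594
One-sided α = 0.05 → critical value z_{0.05} = 1.645.
Power = P(Z > 1.645 − δ) = Φ(1.915) = 0.9722.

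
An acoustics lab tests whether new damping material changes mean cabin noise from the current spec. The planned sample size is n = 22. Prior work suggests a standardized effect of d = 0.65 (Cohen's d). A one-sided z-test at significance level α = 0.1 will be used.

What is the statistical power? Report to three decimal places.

Power ≈ 0.961

Noncentrality parameter: δ = d·√n = 0.65 × √22 = 3.0488
Critical value for a one-sided test at α = 0.1: z_α = 1.282.
Power = Φ(δ − 1.282) = Φ(1.767) = 0.9614.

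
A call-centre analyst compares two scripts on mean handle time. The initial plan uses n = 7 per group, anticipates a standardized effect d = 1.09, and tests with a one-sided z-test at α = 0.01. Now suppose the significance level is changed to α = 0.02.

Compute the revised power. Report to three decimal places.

Power ≈ 0.494

δ = d·√(n/2) = 1.09 × √(7/2) = 2.0392 (unchanged). New critical value: z_{0.02} = 2.054.
Revised power = Φ(δ − 2.054) = Φ(-0.015) = 0.4942.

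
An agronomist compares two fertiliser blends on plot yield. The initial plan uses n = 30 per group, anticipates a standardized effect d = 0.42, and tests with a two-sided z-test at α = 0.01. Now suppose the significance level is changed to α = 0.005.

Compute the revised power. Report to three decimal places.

Power ≈ 0.119

δ = d·√(n/2) = 0.42 × √(30/2) = 1.6267 (unchanged). New critical value: z_{0.0025} = 2.807.
Revised power = Φ(δ − 2.807) + Φ(−δ − 2.807) = Φ(-1.180) + Φ(-4.434) = 0.1189 + 0.0000 = 0.1189.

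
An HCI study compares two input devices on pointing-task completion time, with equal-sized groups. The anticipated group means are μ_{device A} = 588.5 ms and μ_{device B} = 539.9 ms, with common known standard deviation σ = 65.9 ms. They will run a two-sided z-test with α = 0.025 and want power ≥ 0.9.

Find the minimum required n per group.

Standardized effect: d = |μ_{device A} − μ_{device B}| / σ = |588.5 − 539.9| / 65.9 = 0.7375
For power 0.9 need Φ(δ − z_{0.0125}) = 0.9, so δ = z_{0.0125} + z_{0.10} = 2.241 + 1.282 = 3.523.
(Ignoring the negligible lower-tail rejection probability gives the usual closed-form inversion.)
δ = d·√(n/2) ⇒ n = 2(δ/d)² = 2 × (3.523 / 0.7375)² = 45.64.
Round up to the next whole unit.

n = 46 per group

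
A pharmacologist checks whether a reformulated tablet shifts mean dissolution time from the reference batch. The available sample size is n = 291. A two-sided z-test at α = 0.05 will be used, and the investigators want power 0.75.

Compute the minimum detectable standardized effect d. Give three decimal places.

Required noncentrality: δ = z_{0.025} + z_{0.25} = 1.960 + 0.674 = 2.634.
(The second rejection-region term Φ(−δ − z_{α/2}) is negligible and dropped.)
δ = d·√n ⇒ d = δ/√n = 2.634/√291 = 0.1544.

d ≈ 0.154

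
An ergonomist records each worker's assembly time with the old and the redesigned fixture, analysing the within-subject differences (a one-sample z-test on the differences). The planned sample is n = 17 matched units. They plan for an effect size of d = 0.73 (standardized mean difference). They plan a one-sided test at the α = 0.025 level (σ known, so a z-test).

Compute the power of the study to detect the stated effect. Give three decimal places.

Noncentrality parameter: δ = d·√n = 0.73 × √17 = 3.0099
One-sided α = 0.025 → critical value z_{0.025} = 1.960.
Power = P(Z > 1.960 − δ) = Φ(1.050) = 0.8531.

Power ≈ 0.853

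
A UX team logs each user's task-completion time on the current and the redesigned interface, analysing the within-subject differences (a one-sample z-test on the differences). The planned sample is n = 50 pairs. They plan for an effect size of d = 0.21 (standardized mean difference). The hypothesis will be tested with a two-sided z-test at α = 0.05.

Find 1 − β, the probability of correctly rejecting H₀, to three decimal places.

Noncentrality parameter: δ = d·√n = 0.21 × √50 = 1.4849
Critical value for a two-sided test at α = 0.05: z_{α/2} = 1.960.
Power = Φ(δ − 1.960) + Φ(−δ − 1.960) = Φ(-0.475) + Φ(-3.445) = 0.3174 + 0.0003 = 0.3177.

Power ≈ 0.318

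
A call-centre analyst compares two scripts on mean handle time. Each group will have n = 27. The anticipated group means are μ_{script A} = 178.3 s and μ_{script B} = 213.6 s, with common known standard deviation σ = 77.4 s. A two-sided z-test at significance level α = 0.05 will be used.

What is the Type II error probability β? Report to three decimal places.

β ≈ 0.612

Standardized effect: d = |μ_{script A} − μ_{script B}| / σ = |178.3 − 213.6| / 77.4 = 0.4561
Noncentrality parameter: δ = d·√(n/2) = 0.4561 × √(27/2) = 1.6757
Critical value for a two-sided test at α = 0.05: z_{α/2} = 1.960.
Power = Φ(δ − 1.960) + Φ(−δ − 1.960) = Φ(-0.284) + Φ(-3.636) = 0.3881 + 0.0001 = 0.3882.
Type II error: β = 1 − power = 1 − 0.3882 = 0.6118.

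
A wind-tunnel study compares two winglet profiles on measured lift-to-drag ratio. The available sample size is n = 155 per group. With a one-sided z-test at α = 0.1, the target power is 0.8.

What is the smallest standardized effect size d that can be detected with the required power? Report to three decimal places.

d ≈ 0.241

Need Φ(δ − 1.282) = 0.8, so δ = 1.282 + 0.842 = 2.123.
δ = d·√(n/2) ⇒ d = δ/√(n/2) = 2.123/√(155/2) = 0.2412.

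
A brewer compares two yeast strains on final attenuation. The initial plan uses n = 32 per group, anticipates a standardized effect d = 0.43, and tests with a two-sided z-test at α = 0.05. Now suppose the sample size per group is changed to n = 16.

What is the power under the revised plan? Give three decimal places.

Power ≈ 0.229

With n = 16 per group: δ = d·√(n/2) = 0.43 × √(16/2) = 1.2162. Critical value z_{0.025} = 1.960.
Revised power = Φ(δ − 1.960) + Φ(−δ − 1.960) = Φ(-0.744) + Φ(-3.176) = 0.2285 + 0.0007 = 0.2293.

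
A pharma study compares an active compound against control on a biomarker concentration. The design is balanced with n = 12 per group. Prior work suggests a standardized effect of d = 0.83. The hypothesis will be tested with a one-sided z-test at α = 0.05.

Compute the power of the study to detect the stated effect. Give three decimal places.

Noncentrality parameter: δ = d·√(n/2) = 0.83 × √(12/2) = 2.0331
Critical value for a one-sided test at α = 0.05: z_α = 1.645.
Power = Φ(δ − 1.645) = Φ(0.388) = 0.6511.

Power ≈ 0.651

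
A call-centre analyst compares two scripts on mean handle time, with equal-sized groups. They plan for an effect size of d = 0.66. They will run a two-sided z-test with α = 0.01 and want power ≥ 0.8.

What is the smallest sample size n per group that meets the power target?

For power 0.8 need Φ(δ − z_{0.005}) = 0.8, so δ = z_{0.005} + z_{0.20} = 2.576 + 0.842 = 3.417.
(The Φ(−δ − z_{α/2}) term is vanishingly small for δ > 0 and is dropped in the standard sample-size formula.)
δ = d·√(n/2) ⇒ n = 2(δ/d)² = 2 × (3.417 / 0.66)² = 53.62.
Rounding up, n = 54 per group.

n = 54 per group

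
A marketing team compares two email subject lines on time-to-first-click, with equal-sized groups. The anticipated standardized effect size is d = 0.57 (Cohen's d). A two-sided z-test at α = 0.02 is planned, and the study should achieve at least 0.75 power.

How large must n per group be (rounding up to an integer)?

For power 0.75 need Φ(δ − z_{0.01}) = 0.75, so δ = z_{0.01} + z_{0.25} = 2.326 + 0.674 = 3.001.
(Ignoring the negligible lower-tail rejection probability gives the usual closed-form inversion.)
δ = d·√(n/2) ⇒ n = 2(δ/d)² = 2 × (3.001 / 0.57)² = 55.43.
Rounding up, n = 56 per group.

n = 56 per group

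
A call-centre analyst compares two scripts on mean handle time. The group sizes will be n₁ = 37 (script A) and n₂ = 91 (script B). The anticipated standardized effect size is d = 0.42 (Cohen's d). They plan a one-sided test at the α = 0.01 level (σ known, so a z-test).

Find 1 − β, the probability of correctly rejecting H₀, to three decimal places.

Power ≈ 0.432

Noncentrality parameter: δ = d / √(1/n₁ + 1/n₂) = 0.42 / √(1/37 + 1/91) = 2.1541
Critical value for a one-sided test at α = 0.01: z_α = 2.326.
Power = P(Z > 2.326 − δ) = Φ(-0.172) = 0.4316.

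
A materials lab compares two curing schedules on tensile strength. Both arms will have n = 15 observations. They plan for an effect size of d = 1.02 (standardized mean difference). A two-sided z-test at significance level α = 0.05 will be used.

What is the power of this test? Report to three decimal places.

Power ≈ 0.798

Noncentrality parameter: δ = d·√(n/2) = 1.02 × √(15/2) = 2.7934
Critical value for a two-sided test at α = 0.05: z_{α/2} = 1.960.
Power = Φ(δ − 1.960) + Φ(−δ − 1.960) = Φ(0.833) + Φ(-4.753) = 0.7977 + 0.0000 = 0.7977.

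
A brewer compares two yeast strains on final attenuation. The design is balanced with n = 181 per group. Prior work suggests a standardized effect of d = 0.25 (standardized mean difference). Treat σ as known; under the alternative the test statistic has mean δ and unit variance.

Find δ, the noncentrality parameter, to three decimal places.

δ ≈ 2.378

δ = d·√(n/2) = 0.25 × √(181/2) = 2.3783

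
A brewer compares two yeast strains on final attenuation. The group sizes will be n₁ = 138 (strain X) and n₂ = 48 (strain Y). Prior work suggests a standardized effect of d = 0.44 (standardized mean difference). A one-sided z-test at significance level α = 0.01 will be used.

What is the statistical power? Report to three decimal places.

Power ≈ 0.618

Noncentrality parameter: δ = d / √(1/n₁ + 1/n₂) = 0.44 / √(1/138 + 1/48) = 2.6258
Critical value for a one-sided test at α = 0.01: z_α = 2.326.
Power = P(Z > 2.326 − δ) = Φ(0.299) = 0.6177.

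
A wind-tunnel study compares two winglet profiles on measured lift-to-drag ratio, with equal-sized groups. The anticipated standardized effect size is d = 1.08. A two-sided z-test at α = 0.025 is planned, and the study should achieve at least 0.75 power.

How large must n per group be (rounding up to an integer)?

Set Φ(δ − 2.241) = 0.75; then δ − 2.241 = Φ⁻¹(0.75) = 0.674, giving δ = 2.916.
(Ignoring the negligible lower-tail rejection probability gives the usual closed-form inversion.)
δ = d·√(n/2) ⇒ n = 2(δ/d)² = 2 × (2.916 / 1.08)² = 14.58.
Rounding up, n = 15 per group.

n = 15 per group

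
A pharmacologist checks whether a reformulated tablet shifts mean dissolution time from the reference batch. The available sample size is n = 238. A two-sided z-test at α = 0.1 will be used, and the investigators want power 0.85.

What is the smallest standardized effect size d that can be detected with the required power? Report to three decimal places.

Required noncentrality: δ = z_{0.05} + z_{0.15} = 1.645 + 1.036 = 2.681.
(Lower-tail contribution to power is negligible for δ > 0.)
δ = d·√n ⇒ d = δ/√n = 2.681/√238 = 0.1738.

d ≈ 0.174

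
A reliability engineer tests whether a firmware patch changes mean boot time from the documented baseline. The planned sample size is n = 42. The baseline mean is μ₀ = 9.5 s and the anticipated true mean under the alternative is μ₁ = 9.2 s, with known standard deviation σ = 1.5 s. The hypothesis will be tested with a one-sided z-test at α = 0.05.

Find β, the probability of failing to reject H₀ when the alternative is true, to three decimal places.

β ≈ 0.636

Standardized effect: d = |μ₁ − μ₀| / σ = |9.2 − 9.5| / 1.5 = 0.2000
Noncentrality parameter: δ = d·√n = 0.2000 × √42 = 1.2961
Critical value for a one-sided test at α = 0.05: z_α = 1.645.
Power = Φ(δ − 1.645) = Φ(-0.349) = 0.3637.
Type II error: β = 1 − power = 1 − 0.3637 = 0.6363.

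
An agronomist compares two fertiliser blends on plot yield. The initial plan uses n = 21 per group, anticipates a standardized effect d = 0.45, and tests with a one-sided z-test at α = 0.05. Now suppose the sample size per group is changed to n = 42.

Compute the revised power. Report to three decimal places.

Power ≈ 0.662

With n = 42 per group: δ = d·√(n/2) = 0.45 × √(42/2) = 2.0622. Critical value z_{0.05} = 1.645.
Revised power = Φ(δ − 1.645) = Φ(0.417) = 0.6618.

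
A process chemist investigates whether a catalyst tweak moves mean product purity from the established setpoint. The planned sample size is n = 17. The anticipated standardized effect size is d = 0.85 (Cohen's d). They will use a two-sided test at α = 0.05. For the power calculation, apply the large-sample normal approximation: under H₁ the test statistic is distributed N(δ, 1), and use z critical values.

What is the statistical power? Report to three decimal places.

Power ≈ 0.939

Noncentrality parameter: δ = d·√n = 0.85 × √17 = 3.5046
Two-sided α = 0.05 → critical value z_{0.025} = 1.960.
Power = Φ(δ − 1.960) + Φ(−δ − 1.960) = Φ(1.545) + Φ(-5.465) = 0.9388 + 0.0000 = 0.9388.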